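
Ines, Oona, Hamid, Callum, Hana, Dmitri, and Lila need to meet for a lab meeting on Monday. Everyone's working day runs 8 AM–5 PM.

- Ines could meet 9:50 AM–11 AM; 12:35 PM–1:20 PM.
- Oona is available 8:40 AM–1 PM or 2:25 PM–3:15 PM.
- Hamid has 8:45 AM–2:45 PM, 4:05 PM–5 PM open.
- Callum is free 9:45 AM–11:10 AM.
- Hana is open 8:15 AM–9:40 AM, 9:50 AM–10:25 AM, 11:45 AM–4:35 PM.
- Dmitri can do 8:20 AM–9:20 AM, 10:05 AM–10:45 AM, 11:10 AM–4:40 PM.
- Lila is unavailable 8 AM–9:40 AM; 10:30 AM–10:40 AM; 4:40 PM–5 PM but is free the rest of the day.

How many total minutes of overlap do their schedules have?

Ines free: 09:50-11:00, 12:35-13:20.
Oona free: 08:40-13:00, 14:25-15:15.
Hamid free: 08:45-14:45, 16:05-17:00.
Callum free: 09:45-11:10.
Hana free: 08:15-09:40, 09:50-10:25, 11:45-16:35.
Dmitri free: 08:20-09:20, 10:05-10:45, 11:10-16:40.
Lila free: 09:40-10:30, 10:40-16:40 (invert busy blocks within the working day).
Ines ∩ Oona: 09:50-11:00, 12:35-13:00.
Ines ∩ Oona ∩ Hamid: 09:50-11:00, 12:35-13:00.
Ines ∩ Oona ∩ Hamid ∩ Callum: 09:50-11:00.
Ines ∩ Oona ∩ Hamid ∩ Callum ∩ Hana: 09:50-10:25.
Ines ∩ Oona ∩ Hamid ∩ Callum ∩ Hana ∩ Dmitri: 10:05-10:25.
Ines ∩ Oona ∩ Hamid ∩ Callum ∩ Hana ∩ Dmitri ∩ Lila: 10:05-10:25.
So the common availability across everyone is 10:05-10:25.
That's a single block of 20 minutes.

20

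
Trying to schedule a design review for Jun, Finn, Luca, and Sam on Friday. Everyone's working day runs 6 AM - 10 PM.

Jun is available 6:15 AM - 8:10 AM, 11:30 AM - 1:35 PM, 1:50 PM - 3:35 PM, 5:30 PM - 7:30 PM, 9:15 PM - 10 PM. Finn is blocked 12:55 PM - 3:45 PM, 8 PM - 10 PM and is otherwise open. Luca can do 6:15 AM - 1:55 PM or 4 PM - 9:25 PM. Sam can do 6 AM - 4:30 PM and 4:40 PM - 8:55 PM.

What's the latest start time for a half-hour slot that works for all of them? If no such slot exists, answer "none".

Jun free: 06:15-08:10, 11:30-13:35, 13:50-15:35, 17:30-19:30, 21:15-22:00.
Finn free: 06:00-12:55, 15:45-20:00 (invert busy blocks within the working day).
Luca free: 06:15-13:55, 16:00-21:25.
Sam free: 06:00-16:30, 16:40-20:55.
Jun ∩ Finn: 06:15-08:10, 11:30-12:55, 17:30-19:30.
Jun ∩ Finn ∩ Luca: 06:15-08:10, 11:30-12:55, 17:30-19:30.
Jun ∩ Finn ∩ Luca ∩ Sam: 06:15-08:10, 11:30-12:55, 17:30-19:30.
So the common availability across everyone is 06:15-08:10, 11:30-12:55, 17:30-19:30.
The last common window of at least 30 minutes is 17:30-19:30; a 30-minute meeting can start as late as 19:00 and still end by 19:30.

19:00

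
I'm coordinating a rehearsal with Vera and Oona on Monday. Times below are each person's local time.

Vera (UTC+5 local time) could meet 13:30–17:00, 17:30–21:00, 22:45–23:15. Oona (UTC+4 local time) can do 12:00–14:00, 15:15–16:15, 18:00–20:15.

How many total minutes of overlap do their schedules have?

Vera in UTC: 08:30-12:00, 12:30-16:00, 17:45-18:15 (subtract 5h to convert from UTC+5).
Oona in UTC: 08:00-10:00, 11:15-12:15, 14:00-16:15 (subtract 4h to convert from UTC+4).
Vera ∩ Oona: 08:30-10:00, 11:15-12:00, 14:00-16:00.
So the common availability across everyone is 08:30-10:00, 11:15-12:00, 14:00-16:00.
Summing the common windows: 90 + 45 + 120 = 255 minutes.

255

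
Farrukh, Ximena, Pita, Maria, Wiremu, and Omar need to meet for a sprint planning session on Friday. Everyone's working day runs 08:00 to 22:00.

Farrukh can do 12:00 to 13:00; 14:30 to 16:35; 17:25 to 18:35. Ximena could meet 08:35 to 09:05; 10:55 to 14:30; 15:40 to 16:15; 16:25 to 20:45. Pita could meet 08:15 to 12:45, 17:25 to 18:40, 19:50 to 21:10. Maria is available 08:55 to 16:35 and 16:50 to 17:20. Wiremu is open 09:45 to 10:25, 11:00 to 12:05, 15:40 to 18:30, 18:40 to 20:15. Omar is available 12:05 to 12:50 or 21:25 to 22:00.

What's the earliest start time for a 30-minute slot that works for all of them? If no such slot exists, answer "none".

none

Farrukh ∩ Ximena: 12:00-13:00, 15:40-16:15, 16:25-16:35, 17:25-18:35.
Farrukh ∩ Ximena ∩ Pita: 12:00-12:45, 17:25-18:35.
Farrukh ∩ Ximena ∩ Pita ∩ Maria: 12:00-12:45.
Farrukh ∩ Ximena ∩ Pita ∩ Maria ∩ Wiremu: 12:00-12:05.
Farrukh ∩ Ximena ∩ Pita ∩ Maria ∩ Wiremu ∩ Omar: ∅.
There is no time when everyone is free.
No common window is at least 30 minutes long.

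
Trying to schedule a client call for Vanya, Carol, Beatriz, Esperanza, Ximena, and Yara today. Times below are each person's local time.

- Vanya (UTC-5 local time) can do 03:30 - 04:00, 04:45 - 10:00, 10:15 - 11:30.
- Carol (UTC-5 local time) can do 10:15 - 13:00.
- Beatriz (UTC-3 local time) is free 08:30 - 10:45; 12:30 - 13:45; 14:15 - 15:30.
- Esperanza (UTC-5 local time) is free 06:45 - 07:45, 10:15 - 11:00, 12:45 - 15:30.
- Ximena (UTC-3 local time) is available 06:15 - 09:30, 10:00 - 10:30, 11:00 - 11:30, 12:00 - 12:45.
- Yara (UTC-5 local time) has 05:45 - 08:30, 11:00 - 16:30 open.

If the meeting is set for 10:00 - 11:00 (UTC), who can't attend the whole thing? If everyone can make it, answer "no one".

Vanya in UTC: 08:30-09:00, 09:45-15:00, 15:15-16:30 (add 5h to convert from UTC-5).
Carol in UTC: 15:15-18:00 (add 5h to convert from UTC-5).
Beatriz in UTC: 11:30-13:45, 15:30-16:45, 17:15-18:30 (add 3h to convert from UTC-3).
Esperanza in UTC: 11:45-12:45, 15:15-16:00, 17:45-20:30 (add 5h to convert from UTC-5).
Ximena in UTC: 09:15-12:30, 13:00-13:30, 14:00-14:30, 15:00-15:45 (add 3h to convert from UTC-3).
Yara in UTC: 10:45-13:30, 16:00-21:30 (add 5h to convert from UTC-5).
Vanya: free for 10:00-11:00. Carol: not fully free for 10:00-11:00. Beatriz: not fully free for 10:00-11:00. Esperanza: not fully free for 10:00-11:00. Ximena: free for 10:00-11:00. Yara: not fully free for 10:00-11:00.

Beatriz, Carol, Esperanza, Yara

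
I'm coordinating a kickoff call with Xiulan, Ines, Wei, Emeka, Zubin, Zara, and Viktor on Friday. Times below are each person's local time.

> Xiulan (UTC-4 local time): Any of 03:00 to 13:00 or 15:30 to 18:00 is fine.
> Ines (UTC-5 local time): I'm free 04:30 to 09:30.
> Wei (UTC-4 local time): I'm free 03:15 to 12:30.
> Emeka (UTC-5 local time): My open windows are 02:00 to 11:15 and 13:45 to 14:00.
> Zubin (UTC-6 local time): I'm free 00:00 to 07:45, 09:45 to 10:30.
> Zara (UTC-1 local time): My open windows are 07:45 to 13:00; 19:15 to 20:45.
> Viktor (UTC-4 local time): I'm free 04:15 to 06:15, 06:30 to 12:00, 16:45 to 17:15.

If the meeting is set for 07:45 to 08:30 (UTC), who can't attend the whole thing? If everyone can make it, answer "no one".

Ines, Viktor, Zara

Xiulan in UTC: 07:00-17:00, 19:30-22:00 (add 4h to convert from UTC-4).
Ines in UTC: 09:30-14:30 (add 5h to convert from UTC-5).
Wei in UTC: 07:15-16:30 (add 4h to convert from UTC-4).
Emeka in UTC: 07:00-16:15, 18:45-19:00 (add 5h to convert from UTC-5).
Zubin in UTC: 06:00-13:45, 15:45-16:30 (add 6h to convert from UTC-6).
Zara in UTC: 08:45-14:00, 20:15-21:45 (add 1h to convert from UTC-1).
Viktor in UTC: 08:15-10:15, 10:30-16:00, 20:45-21:15 (add 4h to convert from UTC-4).
Xiulan: free for 07:45-08:30. Ines: not fully free for 07:45-08:30. Wei: free for 07:45-08:30. Emeka: free for 07:45-08:30. Zubin: free for 07:45-08:30. Zara: not fully free for 07:45-08:30. Viktor: not fully free for 07:45-08:30.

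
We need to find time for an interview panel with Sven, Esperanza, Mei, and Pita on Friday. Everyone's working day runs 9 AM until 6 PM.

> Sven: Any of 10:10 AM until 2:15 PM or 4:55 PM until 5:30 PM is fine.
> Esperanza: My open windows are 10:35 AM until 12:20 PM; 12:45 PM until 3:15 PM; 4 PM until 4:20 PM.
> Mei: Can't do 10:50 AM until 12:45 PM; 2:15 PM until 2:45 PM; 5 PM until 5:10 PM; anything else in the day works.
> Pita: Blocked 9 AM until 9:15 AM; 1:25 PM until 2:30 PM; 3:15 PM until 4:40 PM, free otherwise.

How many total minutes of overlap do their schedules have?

Sven free: 10:10-14:15, 16:55-17:30.
Esperanza free: 10:35-12:20, 12:45-15:15, 16:00-16:20.
Mei free: 09:00-10:50, 12:45-14:15, 14:45-17:00, 17:10-18:00 (invert busy blocks within the working day).
Pita free: 09:15-13:25, 14:30-15:15, 16:40-18:00 (invert busy blocks within the working day).
Sven ∩ Esperanza: 10:35-12:20, 12:45-14:15.
Sven ∩ Esperanza ∩ Mei: 10:35-10:50, 12:45-14:15.
Sven ∩ Esperanza ∩ Mei ∩ Pita: 10:35-10:50, 12:45-13:25.
Those are the intersection windows.
Summing the common windows: 15 + 40 = 55 minutes.

55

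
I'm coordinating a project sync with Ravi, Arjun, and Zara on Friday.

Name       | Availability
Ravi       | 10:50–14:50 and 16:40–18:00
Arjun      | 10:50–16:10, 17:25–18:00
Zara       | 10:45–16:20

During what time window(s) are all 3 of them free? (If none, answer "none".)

Ravi ∩ Arjun: 10:50-14:50, 17:25-18:00.
Ravi ∩ Arjun ∩ Zara: 10:50-14:50.
Those are the intersection windows.

10:50-14:50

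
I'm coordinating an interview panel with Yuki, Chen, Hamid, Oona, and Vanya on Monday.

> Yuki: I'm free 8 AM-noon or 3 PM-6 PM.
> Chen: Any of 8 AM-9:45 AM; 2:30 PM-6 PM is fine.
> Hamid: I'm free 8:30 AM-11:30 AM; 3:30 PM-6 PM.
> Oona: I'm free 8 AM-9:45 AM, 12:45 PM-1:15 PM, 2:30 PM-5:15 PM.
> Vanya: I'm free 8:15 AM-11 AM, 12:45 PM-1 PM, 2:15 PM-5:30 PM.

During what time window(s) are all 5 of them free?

Yuki ∩ Chen: 08:00-09:45, 15:00-18:00.
Yuki ∩ Chen ∩ Hamid: 08:30-09:45, 15:30-18:00.
Yuki ∩ Chen ∩ Hamid ∩ Oona: 08:30-09:45, 15:30-17:15.
Yuki ∩ Chen ∩ Hamid ∩ Oona ∩ Vanya: 08:30-09:45, 15:30-17:15.

08:30-09:45, 15:30-17:15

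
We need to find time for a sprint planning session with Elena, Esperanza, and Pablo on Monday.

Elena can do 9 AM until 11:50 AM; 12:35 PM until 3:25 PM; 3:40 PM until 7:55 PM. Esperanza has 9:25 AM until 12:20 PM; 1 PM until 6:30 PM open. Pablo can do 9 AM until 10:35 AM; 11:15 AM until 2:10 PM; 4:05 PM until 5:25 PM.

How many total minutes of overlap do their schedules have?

Elena ∩ Esperanza: 09:25-11:50, 13:00-15:25, 15:40-18:30.
Elena ∩ Esperanza ∩ Pablo: 09:25-10:35, 11:15-11:50, 13:00-14:10, 16:05-17:25.
So the common availability across everyone is 09:25-10:35, 11:15-11:50, 13:00-14:10, 16:05-17:25.
Summing the common windows: 70 + 35 + 70 + 80 = 255 minutes.

255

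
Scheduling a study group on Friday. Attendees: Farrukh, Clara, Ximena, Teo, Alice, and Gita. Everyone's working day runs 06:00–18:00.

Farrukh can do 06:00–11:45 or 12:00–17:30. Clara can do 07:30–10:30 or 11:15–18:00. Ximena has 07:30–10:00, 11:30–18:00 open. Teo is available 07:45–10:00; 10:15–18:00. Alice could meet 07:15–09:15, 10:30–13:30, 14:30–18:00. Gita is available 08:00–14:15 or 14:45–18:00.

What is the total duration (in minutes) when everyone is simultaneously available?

345

Farrukh ∩ Clara: 07:30-10:30, 11:15-11:45, 12:00-17:30.
Farrukh ∩ Clara ∩ Ximena: 07:30-10:00, 11:30-11:45, 12:00-17:30.
Farrukh ∩ Clara ∩ Ximena ∩ Teo: 07:45-10:00, 11:30-11:45, 12:00-17:30.
Farrukh ∩ Clara ∩ Ximena ∩ Teo ∩ Alice: 07:45-09:15, 11:30-11:45, 12:00-13:30, 14:30-17:30.
Farrukh ∩ Clara ∩ Ximena ∩ Teo ∩ Alice ∩ Gita: 08:00-09:15, 11:30-11:45, 12:00-13:30, 14:45-17:30.
So the common availability across everyone is 08:00-09:15, 11:30-11:45, 12:00-13:30, 14:45-17:30.
Summing the common windows: 75 + 15 + 90 + 165 = 345 minutes.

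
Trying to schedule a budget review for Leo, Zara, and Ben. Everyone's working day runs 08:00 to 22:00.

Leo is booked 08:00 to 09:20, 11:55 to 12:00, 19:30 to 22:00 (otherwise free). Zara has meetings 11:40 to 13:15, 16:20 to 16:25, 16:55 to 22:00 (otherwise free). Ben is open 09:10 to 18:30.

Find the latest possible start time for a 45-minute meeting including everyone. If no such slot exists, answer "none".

Leo free: 09:20-11:55, 12:00-19:30 (invert busy blocks within the working day).
Zara free: 08:00-11:40, 13:15-16:20, 16:25-16:55 (invert busy blocks within the working day).
Ben free: 09:10-18:30.
Leo ∩ Zara: 09:20-11:40, 13:15-16:20, 16:25-16:55.
Leo ∩ Zara ∩ Ben: 09:20-11:40, 13:15-16:20, 16:25-16:55.
So the common availability across everyone is 09:20-11:40, 13:15-16:20, 16:25-16:55.
The last common window of at least 45 minutes is 13:15-16:20; a 45-minute meeting can start as late as 15:35 and still end by 16:20.

15:35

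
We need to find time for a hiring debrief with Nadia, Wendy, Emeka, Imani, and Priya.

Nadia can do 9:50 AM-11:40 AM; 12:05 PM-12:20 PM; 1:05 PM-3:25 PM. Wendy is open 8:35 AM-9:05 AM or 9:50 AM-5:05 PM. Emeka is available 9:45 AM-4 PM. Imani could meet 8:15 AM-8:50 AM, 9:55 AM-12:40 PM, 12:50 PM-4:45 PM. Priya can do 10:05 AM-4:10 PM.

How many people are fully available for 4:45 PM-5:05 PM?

1

Wendy can make the full 16:45-17:05 slot — that's 1.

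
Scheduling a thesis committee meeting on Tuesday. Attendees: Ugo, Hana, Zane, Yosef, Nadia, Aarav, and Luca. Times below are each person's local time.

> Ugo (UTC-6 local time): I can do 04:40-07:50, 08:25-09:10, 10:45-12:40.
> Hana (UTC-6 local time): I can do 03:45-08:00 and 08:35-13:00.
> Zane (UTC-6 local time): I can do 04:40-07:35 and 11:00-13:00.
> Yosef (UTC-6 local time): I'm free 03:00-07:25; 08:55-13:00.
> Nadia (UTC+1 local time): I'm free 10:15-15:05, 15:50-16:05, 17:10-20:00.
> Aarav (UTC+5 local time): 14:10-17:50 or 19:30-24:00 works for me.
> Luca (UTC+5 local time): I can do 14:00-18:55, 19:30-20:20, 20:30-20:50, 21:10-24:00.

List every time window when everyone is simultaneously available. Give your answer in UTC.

10:40-12:50, 17:00-18:40

Ugo in UTC: 10:40-13:50, 14:25-15:10, 16:45-18:40 (add 6h to convert from UTC-6).
Hana in UTC: 09:45-14:00, 14:35-19:00 (add 6h to convert from UTC-6).
Zane in UTC: 10:40-13:35, 17:00-19:00 (add 6h to convert from UTC-6).
Yosef in UTC: 09:00-13:25, 14:55-19:00 (add 6h to convert from UTC-6).
Nadia in UTC: 09:15-14:05, 14:50-15:05, 16:10-19:00 (subtract 1h to convert from UTC+1).
Aarav in UTC: 09:10-12:50, 14:30-19:00 (subtract 5h to convert from UTC+5).
Luca in UTC: 09:00-13:55, 14:30-15:20, 15:30-15:50, 16:10-19:00 (subtract 5h to convert from UTC+5).
Ugo ∩ Hana: 10:40-13:50, 14:35-15:10, 16:45-18:40.
Ugo ∩ Hana ∩ Zane: 10:40-13:35, 17:00-18:40.
Ugo ∩ Hana ∩ Zane ∩ Yosef: 10:40-13:25, 17:00-18:40.
Ugo ∩ Hana ∩ Zane ∩ Yosef ∩ Nadia: 10:40-13:25, 17:00-18:40.
Ugo ∩ Hana ∩ Zane ∩ Yosef ∩ Nadia ∩ Aarav: 10:40-12:50, 17:00-18:40.
Ugo ∩ Hana ∩ Zane ∩ Yosef ∩ Nadia ∩ Aarav ∩ Luca: 10:40-12:50, 17:00-18:40.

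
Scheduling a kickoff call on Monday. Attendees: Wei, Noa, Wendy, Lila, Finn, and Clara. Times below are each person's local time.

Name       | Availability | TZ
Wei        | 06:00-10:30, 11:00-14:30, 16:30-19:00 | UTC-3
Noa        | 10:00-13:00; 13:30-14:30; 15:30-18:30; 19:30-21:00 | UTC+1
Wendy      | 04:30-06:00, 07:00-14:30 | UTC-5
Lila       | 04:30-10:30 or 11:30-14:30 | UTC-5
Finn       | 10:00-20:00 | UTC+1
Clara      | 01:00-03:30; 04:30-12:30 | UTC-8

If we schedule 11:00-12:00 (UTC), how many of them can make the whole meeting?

Wei in UTC: 09:00-13:30, 14:00-17:30, 19:30-22:00 (add 3h to convert from UTC-3).
Noa in UTC: 09:00-12:00, 12:30-13:30, 14:30-17:30, 18:30-20:00 (subtract 1h to convert from UTC+1).
Wendy in UTC: 09:30-11:00, 12:00-19:30 (add 5h to convert from UTC-5).
Lila in UTC: 09:30-15:30, 16:30-19:30 (add 5h to convert from UTC-5).
Finn in UTC: 09:00-19:00 (subtract 1h to convert from UTC+1).
Clara in UTC: 09:00-11:30, 12:30-20:30 (add 8h to convert from UTC-8).
Wei, Noa, Lila, and Finn can make the full 11:00-12:00 slot — that's 4.

4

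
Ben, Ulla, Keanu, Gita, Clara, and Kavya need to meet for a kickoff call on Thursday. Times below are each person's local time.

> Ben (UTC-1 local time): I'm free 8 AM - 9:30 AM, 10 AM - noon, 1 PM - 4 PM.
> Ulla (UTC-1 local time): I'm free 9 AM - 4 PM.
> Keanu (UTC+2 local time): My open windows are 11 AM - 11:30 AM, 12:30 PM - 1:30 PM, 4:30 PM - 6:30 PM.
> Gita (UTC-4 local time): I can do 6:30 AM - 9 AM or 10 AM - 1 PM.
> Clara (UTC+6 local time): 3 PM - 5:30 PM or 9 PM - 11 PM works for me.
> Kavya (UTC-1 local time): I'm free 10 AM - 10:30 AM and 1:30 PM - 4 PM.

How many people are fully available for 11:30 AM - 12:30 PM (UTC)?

Ben in UTC: 09:00-10:30, 11:00-13:00, 14:00-17:00 (add 1h to convert from UTC-1).
Ulla in UTC: 10:00-17:00 (add 1h to convert from UTC-1).
Keanu in UTC: 09:00-09:30, 10:30-11:30, 14:30-16:30 (subtract 2h to convert from UTC+2).
Gita in UTC: 10:30-13:00, 14:00-17:00 (add 4h to convert from UTC-4).
Clara in UTC: 09:00-11:30, 15:00-17:00 (subtract 6h to convert from UTC+6).
Kavya in UTC: 11:00-11:30, 14:30-17:00 (add 1h to convert from UTC-1).
Ben, Ulla, and Gita can make the full 11:30-12:30 slot — that's 3.

3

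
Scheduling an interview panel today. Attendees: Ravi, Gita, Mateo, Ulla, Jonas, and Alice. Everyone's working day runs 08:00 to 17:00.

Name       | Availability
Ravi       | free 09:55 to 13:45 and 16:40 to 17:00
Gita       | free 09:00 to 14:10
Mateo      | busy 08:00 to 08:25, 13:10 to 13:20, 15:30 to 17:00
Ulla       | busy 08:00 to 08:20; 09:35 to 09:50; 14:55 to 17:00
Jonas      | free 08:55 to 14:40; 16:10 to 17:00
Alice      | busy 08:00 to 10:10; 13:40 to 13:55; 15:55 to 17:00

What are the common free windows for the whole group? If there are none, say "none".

10:10-13:10, 13:20-13:40

Ravi free: 09:55-13:45, 16:40-17:00.
Gita free: 09:00-14:10.
Mateo free: 08:25-13:10, 13:20-15:30 (invert busy blocks within the working day).
Ulla free: 08:20-09:35, 09:50-14:55 (invert busy blocks within the working day).
Jonas free: 08:55-14:40, 16:10-17:00.
Alice free: 10:10-13:40, 13:55-15:55 (invert busy blocks within the working day).
Ravi ∩ Gita: 09:55-13:45.
Ravi ∩ Gita ∩ Mateo: 09:55-13:10, 13:20-13:45.
Ravi ∩ Gita ∩ Mateo ∩ Ulla: 09:55-13:10, 13:20-13:45.
Ravi ∩ Gita ∩ Mateo ∩ Ulla ∩ Jonas: 09:55-13:10, 13:20-13:45.
Ravi ∩ Gita ∩ Mateo ∩ Ulla ∩ Jonas ∩ Alice: 10:10-13:10, 13:20-13:40.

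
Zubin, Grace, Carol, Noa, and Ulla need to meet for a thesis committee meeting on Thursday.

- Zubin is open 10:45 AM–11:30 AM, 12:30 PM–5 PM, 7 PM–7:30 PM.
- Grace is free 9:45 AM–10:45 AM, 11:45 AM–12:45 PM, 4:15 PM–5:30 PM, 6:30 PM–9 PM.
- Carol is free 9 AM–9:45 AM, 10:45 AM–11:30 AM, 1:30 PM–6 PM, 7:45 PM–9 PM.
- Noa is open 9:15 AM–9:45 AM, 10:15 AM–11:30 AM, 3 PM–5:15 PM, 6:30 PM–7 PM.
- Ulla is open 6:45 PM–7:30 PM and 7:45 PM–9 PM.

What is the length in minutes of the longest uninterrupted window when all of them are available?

Zubin ∩ Grace: 12:30-12:45, 16:15-17:00, 19:00-19:30.
Zubin ∩ Grace ∩ Carol: 16:15-17:00.
Zubin ∩ Grace ∩ Carol ∩ Noa: 16:15-17:00.
Zubin ∩ Grace ∩ Carol ∩ Noa ∩ Ulla: ∅.
There is no time when everyone is free.
No common window exists, so the longest block is 0 minutes.

0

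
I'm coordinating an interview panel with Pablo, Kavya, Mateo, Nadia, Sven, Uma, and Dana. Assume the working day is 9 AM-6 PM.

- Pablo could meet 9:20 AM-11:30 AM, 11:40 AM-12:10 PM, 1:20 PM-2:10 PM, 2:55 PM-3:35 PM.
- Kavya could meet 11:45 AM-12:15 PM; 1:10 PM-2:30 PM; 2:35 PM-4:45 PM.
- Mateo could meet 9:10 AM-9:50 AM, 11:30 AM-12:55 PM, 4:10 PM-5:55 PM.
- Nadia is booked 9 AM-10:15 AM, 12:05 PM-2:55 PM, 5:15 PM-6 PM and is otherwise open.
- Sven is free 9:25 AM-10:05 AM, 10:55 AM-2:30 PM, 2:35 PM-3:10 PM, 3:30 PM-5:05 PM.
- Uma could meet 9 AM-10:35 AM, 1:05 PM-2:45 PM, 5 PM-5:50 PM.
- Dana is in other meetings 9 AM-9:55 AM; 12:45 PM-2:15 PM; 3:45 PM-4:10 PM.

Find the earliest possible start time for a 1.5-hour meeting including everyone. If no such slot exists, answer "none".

Pablo free: 09:20-11:30, 11:40-12:10, 13:20-14:10, 14:55-15:35.
Kavya free: 11:45-12:15, 13:10-14:30, 14:35-16:45.
Mateo free: 09:10-09:50, 11:30-12:55, 16:10-17:55.
Nadia free: 10:15-12:05, 14:55-17:15 (invert busy blocks within the working day).
Sven free: 09:25-10:05, 10:55-14:30, 14:35-15:10, 15:30-17:05.
Uma free: 09:00-10:35, 13:05-14:45, 17:00-17:50.
Dana free: 09:55-12:45, 14:15-15:45, 16:10-18:00 (invert busy blocks within the working day).
Pablo ∩ Kavya: 11:45-12:10, 13:20-14:10, 14:55-15:35.
Pablo ∩ Kavya ∩ Mateo: 11:45-12:10.
Pablo ∩ Kavya ∩ Mateo ∩ Nadia: 11:45-12:05.
Pablo ∩ Kavya ∩ Mateo ∩ Nadia ∩ Sven: 11:45-12:05.
Pablo ∩ Kavya ∩ Mateo ∩ Nadia ∩ Sven ∩ Uma: ∅.
Pablo ∩ Kavya ∩ Mateo ∩ Nadia ∩ Sven ∩ Uma ∩ Dana: ∅.
There is no time when everyone is free.
No common window is at least 90 minutes long.

none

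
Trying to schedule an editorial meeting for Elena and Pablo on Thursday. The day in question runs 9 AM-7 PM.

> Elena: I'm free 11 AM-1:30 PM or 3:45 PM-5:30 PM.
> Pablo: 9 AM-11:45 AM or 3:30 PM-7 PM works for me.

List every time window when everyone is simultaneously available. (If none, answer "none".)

11:00-11:45, 15:45-17:30

Elena ∩ Pablo: 11:00-11:45, 15:45-17:30.
So the common availability across everyone is 11:00-11:45, 15:45-17:30.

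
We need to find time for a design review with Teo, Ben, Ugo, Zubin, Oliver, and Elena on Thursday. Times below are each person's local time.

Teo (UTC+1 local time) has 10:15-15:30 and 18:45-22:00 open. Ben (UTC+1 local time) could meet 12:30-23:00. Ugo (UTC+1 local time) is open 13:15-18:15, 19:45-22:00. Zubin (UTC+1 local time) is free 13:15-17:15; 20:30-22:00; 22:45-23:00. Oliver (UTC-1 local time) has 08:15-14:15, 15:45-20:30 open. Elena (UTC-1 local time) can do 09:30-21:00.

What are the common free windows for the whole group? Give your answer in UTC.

12:15-14:30, 19:30-21:00

Teo in UTC: 09:15-14:30, 17:45-21:00 (subtract 1h to convert from UTC+1).
Ben in UTC: 11:30-22:00 (subtract 1h to convert from UTC+1).
Ugo in UTC: 12:15-17:15, 18:45-21:00 (subtract 1h to convert from UTC+1).
Zubin in UTC: 12:15-16:15, 19:30-21:00, 21:45-22:00 (subtract 1h to convert from UTC+1).
Oliver in UTC: 09:15-15:15, 16:45-21:30 (add 1h to convert from UTC-1).
Elena in UTC: 10:30-22:00 (add 1h to convert from UTC-1).
Teo ∩ Ben: 11:30-14:30, 17:45-21:00.
Teo ∩ Ben ∩ Ugo: 12:15-14:30, 18:45-21:00.
Teo ∩ Ben ∩ Ugo ∩ Zubin: 12:15-14:30, 19:30-21:00.
Teo ∩ Ben ∩ Ugo ∩ Zubin ∩ Oliver: 12:15-14:30, 19:30-21:00.
Teo ∩ Ben ∩ Ugo ∩ Zubin ∩ Oliver ∩ Elena: 12:15-14:30, 19:30-21:00.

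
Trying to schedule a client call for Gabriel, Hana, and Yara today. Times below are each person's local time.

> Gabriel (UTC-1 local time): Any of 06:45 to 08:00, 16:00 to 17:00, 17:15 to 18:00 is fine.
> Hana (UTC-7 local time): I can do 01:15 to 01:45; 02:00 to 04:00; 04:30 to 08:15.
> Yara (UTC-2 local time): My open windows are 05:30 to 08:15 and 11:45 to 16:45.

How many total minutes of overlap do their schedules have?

30

Gabriel in UTC: 07:45-09:00, 17:00-18:00, 18:15-19:00 (add 1h to convert from UTC-1).
Hana in UTC: 08:15-08:45, 09:00-11:00, 11:30-15:15 (add 7h to convert from UTC-7).
Yara in UTC: 07:30-10:15, 13:45-18:45 (add 2h to convert from UTC-2).
Gabriel ∩ Hana: 08:15-08:45.
Gabriel ∩ Hana ∩ Yara: 08:15-08:45.
Those are the intersection windows.
That's a single block of 30 minutes.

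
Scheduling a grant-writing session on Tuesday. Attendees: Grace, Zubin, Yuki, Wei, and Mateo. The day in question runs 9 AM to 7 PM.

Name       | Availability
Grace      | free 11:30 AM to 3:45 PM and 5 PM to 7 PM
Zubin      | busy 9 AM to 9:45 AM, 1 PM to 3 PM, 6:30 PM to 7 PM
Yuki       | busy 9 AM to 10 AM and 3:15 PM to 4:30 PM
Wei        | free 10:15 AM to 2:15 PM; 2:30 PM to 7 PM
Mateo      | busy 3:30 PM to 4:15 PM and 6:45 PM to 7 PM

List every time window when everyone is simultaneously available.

11:30-13:00, 15:00-15:15, 17:00-18:30

Grace free: 11:30-15:45, 17:00-19:00.
Zubin free: 09:45-13:00, 15:00-18:30 (invert busy blocks within the working day).
Yuki free: 10:00-15:15, 16:30-19:00 (invert busy blocks within the working day).
Wei free: 10:15-14:15, 14:30-19:00.
Mateo free: 09:00-15:30, 16:15-18:45 (invert busy blocks within the working day).
Grace ∩ Zubin: 11:30-13:00, 15:00-15:45, 17:00-18:30.
Grace ∩ Zubin ∩ Yuki: 11:30-13:00, 15:00-15:15, 17:00-18:30.
Grace ∩ Zubin ∩ Yuki ∩ Wei: 11:30-13:00, 15:00-15:15, 17:00-18:30.
Grace ∩ Zubin ∩ Yuki ∩ Wei ∩ Mateo: 11:30-13:00, 15:00-15:15, 17:00-18:30.
So the common availability across everyone is 11:30-13:00, 15:00-15:15, 17:00-18:30.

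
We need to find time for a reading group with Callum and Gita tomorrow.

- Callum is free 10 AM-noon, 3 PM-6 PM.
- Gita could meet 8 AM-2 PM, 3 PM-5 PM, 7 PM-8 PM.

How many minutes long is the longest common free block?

Callum ∩ Gita: 10:00-12:00, 15:00-17:00.
The longest is 10:00-12:00 at 120 minutes.

120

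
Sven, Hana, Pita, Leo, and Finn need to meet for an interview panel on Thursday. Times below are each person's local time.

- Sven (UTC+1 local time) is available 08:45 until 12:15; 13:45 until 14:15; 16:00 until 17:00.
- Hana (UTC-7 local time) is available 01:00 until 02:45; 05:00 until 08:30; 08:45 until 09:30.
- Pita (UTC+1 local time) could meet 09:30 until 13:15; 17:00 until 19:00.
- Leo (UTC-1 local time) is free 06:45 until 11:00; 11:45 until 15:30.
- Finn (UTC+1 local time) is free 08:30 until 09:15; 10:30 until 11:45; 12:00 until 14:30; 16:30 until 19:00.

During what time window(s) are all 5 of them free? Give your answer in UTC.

Sven in UTC: 07:45-11:15, 12:45-13:15, 15:00-16:00 (subtract 1h to convert from UTC+1).
Hana in UTC: 08:00-09:45, 12:00-15:30, 15:45-16:30 (add 7h to convert from UTC-7).
Pita in UTC: 08:30-12:15, 16:00-18:00 (subtract 1h to convert from UTC+1).
Leo in UTC: 07:45-12:00, 12:45-16:30 (add 1h to convert from UTC-1).
Finn in UTC: 07:30-08:15, 09:30-10:45, 11:00-13:30, 15:30-18:00 (subtract 1h to convert from UTC+1).
Sven ∩ Hana: 08:00-09:45, 12:45-13:15, 15:00-15:30, 15:45-16:00.
Sven ∩ Hana ∩ Pita: 08:30-09:45.
Sven ∩ Hana ∩ Pita ∩ Leo: 08:30-09:45.
Sven ∩ Hana ∩ Pita ∩ Leo ∩ Finn: 09:30-09:45.
So the common availability across everyone is 09:30-09:45.

09:30-09:45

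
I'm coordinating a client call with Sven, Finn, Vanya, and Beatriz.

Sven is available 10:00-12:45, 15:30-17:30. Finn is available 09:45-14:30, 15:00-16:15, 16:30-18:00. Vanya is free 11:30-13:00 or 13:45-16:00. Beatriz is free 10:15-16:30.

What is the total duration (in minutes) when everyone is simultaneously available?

105

Sven ∩ Finn: 10:00-12:45, 15:30-16:15, 16:30-17:30.
Sven ∩ Finn ∩ Vanya: 11:30-12:45, 15:30-16:00.
Sven ∩ Finn ∩ Vanya ∩ Beatriz: 11:30-12:45, 15:30-16:00.
So the common availability across everyone is 11:30-12:45, 15:30-16:00.
Summing the common windows: 75 + 30 = 105 minutes.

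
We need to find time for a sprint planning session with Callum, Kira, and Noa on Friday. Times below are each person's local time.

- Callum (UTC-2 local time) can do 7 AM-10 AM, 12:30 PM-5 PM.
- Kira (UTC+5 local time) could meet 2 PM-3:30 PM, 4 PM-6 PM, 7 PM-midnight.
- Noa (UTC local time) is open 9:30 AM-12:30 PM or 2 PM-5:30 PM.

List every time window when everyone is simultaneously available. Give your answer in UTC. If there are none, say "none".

09:30-10:30, 11:00-12:00, 14:30-17:30

Callum in UTC: 09:00-12:00, 14:30-19:00 (add 2h to convert from UTC-2).
Kira in UTC: 09:00-10:30, 11:00-13:00, 14:00-19:00 (subtract 5h to convert from UTC+5).
Noa in UTC: 09:30-12:30, 14:00-17:30.
Callum ∩ Kira: 09:00-10:30, 11:00-12:00, 14:30-19:00.
Callum ∩ Kira ∩ Noa: 09:30-10:30, 11:00-12:00, 14:30-17:30.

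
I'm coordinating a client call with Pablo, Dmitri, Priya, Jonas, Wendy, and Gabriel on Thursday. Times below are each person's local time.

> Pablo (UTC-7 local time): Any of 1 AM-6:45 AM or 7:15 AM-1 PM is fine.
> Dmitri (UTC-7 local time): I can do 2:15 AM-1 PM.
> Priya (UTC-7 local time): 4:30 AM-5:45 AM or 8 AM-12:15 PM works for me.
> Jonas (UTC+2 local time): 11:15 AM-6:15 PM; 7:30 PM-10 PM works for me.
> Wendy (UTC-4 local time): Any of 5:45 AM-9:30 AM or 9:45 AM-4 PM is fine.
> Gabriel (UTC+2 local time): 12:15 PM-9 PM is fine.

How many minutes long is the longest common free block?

90

Pablo in UTC: 08:00-13:45, 14:15-20:00 (add 7h to convert from UTC-7).
Dmitri in UTC: 09:15-20:00 (add 7h to convert from UTC-7).
Priya in UTC: 11:30-12:45, 15:00-19:15 (add 7h to convert from UTC-7).
Jonas in UTC: 09:15-16:15, 17:30-20:00 (subtract 2h to convert from UTC+2).
Wendy in UTC: 09:45-13:30, 13:45-20:00 (add 4h to convert from UTC-4).
Gabriel in UTC: 10:15-19:00 (subtract 2h to convert from UTC+2).
Pablo ∩ Dmitri: 09:15-13:45, 14:15-20:00.
Pablo ∩ Dmitri ∩ Priya: 11:30-12:45, 15:00-19:15.
Pablo ∩ Dmitri ∩ Priya ∩ Jonas: 11:30-12:45, 15:00-16:15, 17:30-19:15.
Pablo ∩ Dmitri ∩ Priya ∩ Jonas ∩ Wendy: 11:30-12:45, 15:00-16:15, 17:30-19:15.
Pablo ∩ Dmitri ∩ Priya ∩ Jonas ∩ Wendy ∩ Gabriel: 11:30-12:45, 15:00-16:15, 17:30-19:00.
The longest is 17:30-19:00 at 90 minutes.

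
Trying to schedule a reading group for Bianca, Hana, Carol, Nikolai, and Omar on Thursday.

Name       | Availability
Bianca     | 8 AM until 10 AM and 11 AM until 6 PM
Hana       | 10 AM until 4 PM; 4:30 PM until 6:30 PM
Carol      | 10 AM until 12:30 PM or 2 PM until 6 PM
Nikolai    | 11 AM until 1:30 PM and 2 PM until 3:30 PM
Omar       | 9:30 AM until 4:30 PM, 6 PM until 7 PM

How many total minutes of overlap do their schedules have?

Bianca ∩ Hana: 11:00-16:00, 16:30-18:00.
Bianca ∩ Hana ∩ Carol: 11:00-12:30, 14:00-16:00, 16:30-18:00.
Bianca ∩ Hana ∩ Carol ∩ Nikolai: 11:00-12:30, 14:00-15:30.
Bianca ∩ Hana ∩ Carol ∩ Nikolai ∩ Omar: 11:00-12:30, 14:00-15:30.
Summing the common windows: 90 + 90 = 180 minutes.

180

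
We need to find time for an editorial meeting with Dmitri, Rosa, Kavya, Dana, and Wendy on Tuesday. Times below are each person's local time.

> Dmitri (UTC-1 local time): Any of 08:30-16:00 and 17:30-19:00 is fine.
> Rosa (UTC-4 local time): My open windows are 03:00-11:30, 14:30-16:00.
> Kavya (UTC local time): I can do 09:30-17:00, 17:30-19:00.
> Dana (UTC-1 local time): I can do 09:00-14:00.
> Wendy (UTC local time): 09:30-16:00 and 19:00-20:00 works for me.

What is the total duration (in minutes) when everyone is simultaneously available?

Dmitri in UTC: 09:30-17:00, 18:30-20:00 (add 1h to convert from UTC-1).
Rosa in UTC: 07:00-15:30, 18:30-20:00 (add 4h to convert from UTC-4).
Kavya in UTC: 09:30-17:00, 17:30-19:00.
Dana in UTC: 10:00-15:00 (add 1h to convert from UTC-1).
Wendy in UTC: 09:30-16:00, 19:00-20:00.
Dmitri ∩ Rosa: 09:30-15:30, 18:30-20:00.
Dmitri ∩ Rosa ∩ Kavya: 09:30-15:30, 18:30-19:00.
Dmitri ∩ Rosa ∩ Kavya ∩ Dana: 10:00-15:00.
Dmitri ∩ Rosa ∩ Kavya ∩ Dana ∩ Wendy: 10:00-15:00.
So the common availability across everyone is 10:00-15:00.
That's a single block of 300 minutes.

300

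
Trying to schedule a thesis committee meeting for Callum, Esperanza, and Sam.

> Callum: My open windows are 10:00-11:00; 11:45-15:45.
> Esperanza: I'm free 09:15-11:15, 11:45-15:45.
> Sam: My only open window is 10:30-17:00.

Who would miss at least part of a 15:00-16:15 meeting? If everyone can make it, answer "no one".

Callum, Esperanza

Callum: not fully free for 15:00-16:15. Esperanza: not fully free for 15:00-16:15. Sam: free for 15:00-16:15.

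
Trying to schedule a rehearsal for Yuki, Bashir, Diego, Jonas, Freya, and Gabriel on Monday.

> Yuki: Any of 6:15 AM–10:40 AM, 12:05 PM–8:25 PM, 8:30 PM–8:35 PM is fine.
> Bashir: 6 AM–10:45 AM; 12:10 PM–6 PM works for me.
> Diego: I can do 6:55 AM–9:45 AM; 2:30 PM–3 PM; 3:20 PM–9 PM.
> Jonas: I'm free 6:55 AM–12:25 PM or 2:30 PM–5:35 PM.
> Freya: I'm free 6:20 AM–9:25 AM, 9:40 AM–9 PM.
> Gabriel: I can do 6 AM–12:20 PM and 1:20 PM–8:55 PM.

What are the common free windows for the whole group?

06:55-09:25, 09:40-09:45, 14:30-15:00, 15:20-17:35

Yuki ∩ Bashir: 06:15-10:40, 12:10-18:00.
Yuki ∩ Bashir ∩ Diego: 06:55-09:45, 14:30-15:00, 15:20-18:00.
Yuki ∩ Bashir ∩ Diego ∩ Jonas: 06:55-09:45, 14:30-15:00, 15:20-17:35.
Yuki ∩ Bashir ∩ Diego ∩ Jonas ∩ Freya: 06:55-09:25, 09:40-09:45, 14:30-15:00, 15:20-17:35.
Yuki ∩ Bashir ∩ Diego ∩ Jonas ∩ Freya ∩ Gabriel: 06:55-09:25, 09:40-09:45, 14:30-15:00, 15:20-17:35.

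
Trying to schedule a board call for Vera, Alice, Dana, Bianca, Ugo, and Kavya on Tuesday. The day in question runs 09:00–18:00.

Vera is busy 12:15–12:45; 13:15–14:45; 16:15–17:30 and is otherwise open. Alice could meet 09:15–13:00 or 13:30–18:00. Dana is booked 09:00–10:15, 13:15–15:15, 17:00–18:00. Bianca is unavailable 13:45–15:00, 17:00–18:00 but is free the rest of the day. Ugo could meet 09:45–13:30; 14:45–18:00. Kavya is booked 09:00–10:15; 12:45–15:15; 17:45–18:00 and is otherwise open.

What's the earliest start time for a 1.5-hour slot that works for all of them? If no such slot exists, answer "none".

Vera free: 09:00-12:15, 12:45-13:15, 14:45-16:15, 17:30-18:00 (invert busy blocks within the working day).
Alice free: 09:15-13:00, 13:30-18:00.
Dana free: 10:15-13:15, 15:15-17:00 (invert busy blocks within the working day).
Bianca free: 09:00-13:45, 15:00-17:00 (invert busy blocks within the working day).
Ugo free: 09:45-13:30, 14:45-18:00.
Kavya free: 10:15-12:45, 15:15-17:45 (invert busy blocks within the working day).
Vera ∩ Alice: 09:15-12:15, 12:45-13:00, 14:45-16:15, 17:30-18:00.
Vera ∩ Alice ∩ Dana: 10:15-12:15, 12:45-13:00, 15:15-16:15.
Vera ∩ Alice ∩ Dana ∩ Bianca: 10:15-12:15, 12:45-13:00, 15:15-16:15.
Vera ∩ Alice ∩ Dana ∩ Bianca ∩ Ugo: 10:15-12:15, 12:45-13:00, 15:15-16:15.
Vera ∩ Alice ∩ Dana ∩ Bianca ∩ Ugo ∩ Kavya: 10:15-12:15, 15:15-16:15.
The first common window of at least 90 minutes is 10:15-12:15, so the earliest start is 10:15.

10:15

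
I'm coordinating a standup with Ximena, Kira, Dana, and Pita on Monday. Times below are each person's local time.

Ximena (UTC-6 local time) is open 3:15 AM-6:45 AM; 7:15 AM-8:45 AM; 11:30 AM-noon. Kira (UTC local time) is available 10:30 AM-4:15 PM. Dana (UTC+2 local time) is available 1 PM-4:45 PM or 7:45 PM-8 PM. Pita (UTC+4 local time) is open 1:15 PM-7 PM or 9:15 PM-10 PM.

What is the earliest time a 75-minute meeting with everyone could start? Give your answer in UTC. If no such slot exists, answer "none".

11:00

Ximena in UTC: 09:15-12:45, 13:15-14:45, 17:30-18:00 (add 6h to convert from UTC-6).
Kira in UTC: 10:30-16:15.
Dana in UTC: 11:00-14:45, 17:45-18:00 (subtract 2h to convert from UTC+2).
Pita in UTC: 09:15-15:00, 17:15-18:00 (subtract 4h to convert from UTC+4).
Ximena ∩ Kira: 10:30-12:45, 13:15-14:45.
Ximena ∩ Kira ∩ Dana: 11:00-12:45, 13:15-14:45.
Ximena ∩ Kira ∩ Dana ∩ Pita: 11:00-12:45, 13:15-14:45.
The first common window of at least 75 minutes is 11:00-12:45, so the earliest start is 11:00.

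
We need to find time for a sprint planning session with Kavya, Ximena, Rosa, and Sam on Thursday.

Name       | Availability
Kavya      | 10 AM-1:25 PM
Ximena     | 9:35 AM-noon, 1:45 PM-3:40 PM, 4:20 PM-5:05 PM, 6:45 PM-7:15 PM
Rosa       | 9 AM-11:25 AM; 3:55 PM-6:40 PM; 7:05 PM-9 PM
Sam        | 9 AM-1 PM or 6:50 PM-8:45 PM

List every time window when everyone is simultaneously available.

Kavya ∩ Ximena: 10:00-12:00.
Kavya ∩ Ximena ∩ Rosa: 10:00-11:25.
Kavya ∩ Ximena ∩ Rosa ∩ Sam: 10:00-11:25.

10:00-11:25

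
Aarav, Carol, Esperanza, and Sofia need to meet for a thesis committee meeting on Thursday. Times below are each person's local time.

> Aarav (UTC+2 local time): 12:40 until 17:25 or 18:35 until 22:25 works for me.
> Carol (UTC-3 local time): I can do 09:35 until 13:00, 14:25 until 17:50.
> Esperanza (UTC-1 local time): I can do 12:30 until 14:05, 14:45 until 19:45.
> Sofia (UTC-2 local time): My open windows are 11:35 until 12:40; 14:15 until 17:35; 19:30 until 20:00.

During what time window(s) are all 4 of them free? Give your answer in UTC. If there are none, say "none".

Aarav in UTC: 10:40-15:25, 16:35-20:25 (subtract 2h to convert from UTC+2).
Carol in UTC: 12:35-16:00, 17:25-20:50 (add 3h to convert from UTC-3).
Esperanza in UTC: 13:30-15:05, 15:45-20:45 (add 1h to convert from UTC-1).
Sofia in UTC: 13:35-14:40, 16:15-19:35, 21:30-22:00 (add 2h to convert from UTC-2).
Aarav ∩ Carol: 12:35-15:25, 17:25-20:25.
Aarav ∩ Carol ∩ Esperanza: 13:30-15:05, 17:25-20:25.
Aarav ∩ Carol ∩ Esperanza ∩ Sofia: 13:35-14:40, 17:25-19:35.
Those are the intersection windows.

13:35-14:40, 17:25-19:35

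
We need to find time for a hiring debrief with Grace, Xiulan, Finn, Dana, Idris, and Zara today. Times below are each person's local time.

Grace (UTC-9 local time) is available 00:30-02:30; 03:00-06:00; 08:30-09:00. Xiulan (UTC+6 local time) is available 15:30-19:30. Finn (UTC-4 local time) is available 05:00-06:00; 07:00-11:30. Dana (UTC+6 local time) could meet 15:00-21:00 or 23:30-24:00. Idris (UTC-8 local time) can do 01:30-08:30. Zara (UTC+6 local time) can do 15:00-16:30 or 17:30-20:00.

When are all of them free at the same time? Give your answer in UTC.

Grace in UTC: 09:30-11:30, 12:00-15:00, 17:30-18:00 (add 9h to convert from UTC-9).
Xiulan in UTC: 09:30-13:30 (subtract 6h to convert from UTC+6).
Finn in UTC: 09:00-10:00, 11:00-15:30 (add 4h to convert from UTC-4).
Dana in UTC: 09:00-15:00, 17:30-18:00 (subtract 6h to convert from UTC+6).
Idris in UTC: 09:30-16:30 (add 8h to convert from UTC-8).
Zara in UTC: 09:00-10:30, 11:30-14:00 (subtract 6h to convert from UTC+6).
Grace ∩ Xiulan: 09:30-11:30, 12:00-13:30.
Grace ∩ Xiulan ∩ Finn: 09:30-10:00, 11:00-11:30, 12:00-13:30.
Grace ∩ Xiulan ∩ Finn ∩ Dana: 09:30-10:00, 11:00-11:30, 12:00-13:30.
Grace ∩ Xiulan ∩ Finn ∩ Dana ∩ Idris: 09:30-10:00, 11:00-11:30, 12:00-13:30.
Grace ∩ Xiulan ∩ Finn ∩ Dana ∩ Idris ∩ Zara: 09:30-10:00, 12:00-13:30.

09:30-10:00, 12:00-13:30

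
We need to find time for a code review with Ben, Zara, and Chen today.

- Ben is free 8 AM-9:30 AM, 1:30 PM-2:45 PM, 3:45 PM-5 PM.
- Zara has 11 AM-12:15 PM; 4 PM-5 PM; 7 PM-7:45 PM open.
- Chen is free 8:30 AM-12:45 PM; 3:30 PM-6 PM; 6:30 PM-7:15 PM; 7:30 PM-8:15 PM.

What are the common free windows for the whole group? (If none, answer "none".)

Ben ∩ Zara: 16:00-17:00.
Ben ∩ Zara ∩ Chen: 16:00-17:00.

16:00-17:00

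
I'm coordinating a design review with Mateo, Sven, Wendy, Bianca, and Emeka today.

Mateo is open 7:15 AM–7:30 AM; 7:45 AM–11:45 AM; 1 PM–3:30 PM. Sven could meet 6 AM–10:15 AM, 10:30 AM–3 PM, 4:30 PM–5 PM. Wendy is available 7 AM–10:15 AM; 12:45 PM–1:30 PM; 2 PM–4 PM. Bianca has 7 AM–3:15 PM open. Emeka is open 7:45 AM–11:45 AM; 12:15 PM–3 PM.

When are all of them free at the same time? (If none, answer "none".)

07:45-10:15, 13:00-13:30, 14:00-15:00

Mateo ∩ Sven: 07:15-07:30, 07:45-10:15, 10:30-11:45, 13:00-15:00.
Mateo ∩ Sven ∩ Wendy: 07:15-07:30, 07:45-10:15, 13:00-13:30, 14:00-15:00.
Mateo ∩ Sven ∩ Wendy ∩ Bianca: 07:15-07:30, 07:45-10:15, 13:00-13:30, 14:00-15:00.
Mateo ∩ Sven ∩ Wendy ∩ Bianca ∩ Emeka: 07:45-10:15, 13:00-13:30, 14:00-15:00.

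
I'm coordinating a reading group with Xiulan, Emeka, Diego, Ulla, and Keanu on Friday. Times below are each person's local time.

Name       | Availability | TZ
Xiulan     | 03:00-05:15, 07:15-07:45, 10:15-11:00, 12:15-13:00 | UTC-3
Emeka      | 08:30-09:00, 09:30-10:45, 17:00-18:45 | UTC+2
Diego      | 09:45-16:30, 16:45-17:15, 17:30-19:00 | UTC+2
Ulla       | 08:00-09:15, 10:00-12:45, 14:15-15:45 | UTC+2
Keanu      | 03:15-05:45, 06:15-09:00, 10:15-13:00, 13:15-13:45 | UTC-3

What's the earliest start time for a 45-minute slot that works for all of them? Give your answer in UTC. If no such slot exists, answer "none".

Xiulan in UTC: 06:00-08:15, 10:15-10:45, 13:15-14:00, 15:15-16:00 (add 3h to convert from UTC-3).
Emeka in UTC: 06:30-07:00, 07:30-08:45, 15:00-16:45 (subtract 2h to convert from UTC+2).
Diego in UTC: 07:45-14:30, 14:45-15:15, 15:30-17:00 (subtract 2h to convert from UTC+2).
Ulla in UTC: 06:00-07:15, 08:00-10:45, 12:15-13:45 (subtract 2h to convert from UTC+2).
Keanu in UTC: 06:15-08:45, 09:15-12:00, 13:15-16:00, 16:15-16:45 (add 3h to convert from UTC-3).
Xiulan ∩ Emeka: 06:30-07:00, 07:30-08:15, 15:15-16:00.
Xiulan ∩ Emeka ∩ Diego: 07:45-08:15, 15:30-16:00.
Xiulan ∩ Emeka ∩ Diego ∩ Ulla: 08:00-08:15.
Xiulan ∩ Emeka ∩ Diego ∩ Ulla ∩ Keanu: 08:00-08:15.
So the common availability across everyone is 08:00-08:15.
No common window is at least 45 minutes long.

none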